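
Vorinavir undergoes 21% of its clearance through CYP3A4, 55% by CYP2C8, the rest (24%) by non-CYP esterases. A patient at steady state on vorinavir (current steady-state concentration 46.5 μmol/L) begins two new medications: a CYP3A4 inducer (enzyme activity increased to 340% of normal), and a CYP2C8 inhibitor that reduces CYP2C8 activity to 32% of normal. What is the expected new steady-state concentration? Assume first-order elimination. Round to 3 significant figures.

41.2 μmol/L

The CYP3A4 pathway (21% of clearance) rises to 3.4× activity: 0.21 × 3.4 = 0.714.
The CYP2C8 pathway (55% of clearance) falls to 0.32× activity: 0.55 × 0.32 = 0.176.
Non-CYP routes (24%) are unchanged.
Relative clearance = 0.714 + 0.176 + 0.24 = 1.13.
Dividing the baseline by the relative clearance: 46.5 / 1.13 = 41.2 μmol/L.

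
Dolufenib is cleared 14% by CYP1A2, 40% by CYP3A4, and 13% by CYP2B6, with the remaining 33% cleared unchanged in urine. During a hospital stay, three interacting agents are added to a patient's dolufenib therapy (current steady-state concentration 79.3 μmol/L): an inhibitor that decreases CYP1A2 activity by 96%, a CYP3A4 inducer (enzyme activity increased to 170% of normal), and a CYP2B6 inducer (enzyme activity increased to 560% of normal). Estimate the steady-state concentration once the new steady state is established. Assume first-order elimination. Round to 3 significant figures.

45.5 μmol/L

The CYP1A2 pathway (14% of clearance) falls to 0.04× activity: 0.14 × 0.04 = 0.0056.
The CYP3A4 pathway (40% of clearance) rises to 1.7× activity: 0.4 × 1.7 = 0.68.
The CYP2B6 pathway (13% of clearance) rises to 5.6× activity: 0.13 × 5.6 = 0.728.
The remaining 33% of clearance is unaffected.
New clearance relative to baseline: 0.0056 + 0.68 + 0.728 + 0.33 = 1.7436.
Steady-state concentration ∝ 1/CL: new value = 79.3 / 1.7436 = 45.5 μmol/L.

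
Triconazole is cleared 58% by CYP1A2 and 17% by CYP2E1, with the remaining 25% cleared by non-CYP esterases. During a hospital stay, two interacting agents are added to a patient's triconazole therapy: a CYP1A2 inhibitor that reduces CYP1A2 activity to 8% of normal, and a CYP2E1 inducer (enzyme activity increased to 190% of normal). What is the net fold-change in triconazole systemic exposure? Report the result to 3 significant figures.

CYP1A2: 0.58 × 0.08 = 0.0464
CYP2E1: 0.17 × 1.9 = 0.323
Other: 0.25 (unchanged)
CL_new/CL_old = 0.0464 + 0.323 + 0.25 = 0.6194.
Net systemic exposure ratio = 1 / 0.6194 = 1.61.

1.61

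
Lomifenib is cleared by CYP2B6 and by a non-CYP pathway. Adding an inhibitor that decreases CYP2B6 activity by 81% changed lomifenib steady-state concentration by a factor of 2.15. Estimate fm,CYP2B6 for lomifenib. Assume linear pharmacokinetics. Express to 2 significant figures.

Let x = fm,CYP2B6. Because steady-state concentration ∝ 1/CL, relative clearance fell to 1/2.15 = 0.4651.
Only the CYP2B6 route changed, so 0.4651 = x·0.19 + (1 − x), giving x = 0.66.

0.66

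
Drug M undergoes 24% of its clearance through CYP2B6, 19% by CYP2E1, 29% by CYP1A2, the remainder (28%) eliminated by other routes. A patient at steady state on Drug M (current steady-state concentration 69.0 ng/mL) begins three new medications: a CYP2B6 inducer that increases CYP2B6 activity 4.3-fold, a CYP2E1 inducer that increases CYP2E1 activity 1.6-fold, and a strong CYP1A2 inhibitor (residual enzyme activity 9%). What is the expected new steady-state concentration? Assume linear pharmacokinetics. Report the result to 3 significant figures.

CYP2B6: 0.24 × 4.3 = 1.032
CYP2E1: 0.19 × 1.6 = 0.304
CYP1A2: 0.29 × 0.09 = 0.0261
Other: 0.28 (unchanged)
New clearance relative to baseline: 1.032 + 0.304 + 0.0261 + 0.28 = 1.6421.
Steady-state concentration ∝ 1/CL: new value = 69.0 / 1.6421 = 42.0 ng/mL.

42.0 ng/mL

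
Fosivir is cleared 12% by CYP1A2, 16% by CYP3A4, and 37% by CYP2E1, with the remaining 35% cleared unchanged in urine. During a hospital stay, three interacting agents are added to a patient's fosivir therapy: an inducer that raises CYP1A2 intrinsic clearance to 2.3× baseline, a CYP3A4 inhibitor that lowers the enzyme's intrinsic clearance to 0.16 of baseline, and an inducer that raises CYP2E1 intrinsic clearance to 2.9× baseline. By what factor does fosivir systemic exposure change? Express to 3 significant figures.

0.580

The CYP1A2 pathway (12% of clearance) rises to 2.3× activity: 0.12 × 2.3 = 0.276.
The CYP3A4 pathway (16% of clearance) is reduced to 0.16× activity: 0.16 × 0.16 = 0.0256.
The CYP2E1 pathway (37% of clearance) increases to 2.9× activity: 0.37 × 2.9 = 1.073.
The remaining 35% of clearance is unaffected.
CL_new/CL_old = 0.276 + 0.0256 + 1.073 + 0.35 = 1.7246.
Because systemic exposure varies inversely with clearance, the combined effect is 1 / 1.7246 = 0.580.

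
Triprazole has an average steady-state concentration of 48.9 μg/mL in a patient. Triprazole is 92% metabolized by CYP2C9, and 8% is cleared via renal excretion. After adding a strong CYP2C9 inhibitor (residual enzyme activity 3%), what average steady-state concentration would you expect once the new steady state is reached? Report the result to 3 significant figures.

The CYP2C9 pathway (92% of clearance) falls to 0.03× activity: 0.92 × 0.03 = 0.0276.
The remaining 8% of clearance is unaffected.
Relative clearance = 0.0276 + 0.08 = 0.1076.
With dosing unchanged, average steady-state concentration scales as 1/CL: 48.9 / 0.1076 = 454 μg/mL.

454 μg/mL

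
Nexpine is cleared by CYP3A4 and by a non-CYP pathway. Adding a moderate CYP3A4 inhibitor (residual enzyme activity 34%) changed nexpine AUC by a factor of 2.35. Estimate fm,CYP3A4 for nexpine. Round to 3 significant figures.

Let x = fm,CYP3A4. Because AUC ∝ 1/CL, relative clearance fell to 1/2.35 = 0.4255.
Setting x·0.34 + (1 − x) = 0.4255 and solving: x = (0.4255 − 1)/(0.34 − 1) = 0.870.

0.870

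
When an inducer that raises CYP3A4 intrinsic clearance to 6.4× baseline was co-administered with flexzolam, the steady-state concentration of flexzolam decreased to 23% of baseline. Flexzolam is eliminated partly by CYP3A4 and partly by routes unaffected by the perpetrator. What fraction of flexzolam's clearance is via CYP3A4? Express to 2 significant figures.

0.62

CL'/CL = 1 / 0.230 = 4.348
6.4·fm + (1 − fm) = 4.348
fm = (4.348 − 1) / (6.4 − 1) = 0.62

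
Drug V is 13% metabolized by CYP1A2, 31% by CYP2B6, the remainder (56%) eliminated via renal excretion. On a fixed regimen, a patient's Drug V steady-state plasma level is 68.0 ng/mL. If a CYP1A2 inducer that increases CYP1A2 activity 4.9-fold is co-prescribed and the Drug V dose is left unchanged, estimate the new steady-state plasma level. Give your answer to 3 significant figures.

45.1 ng/mL

The CYP1A2 pathway (13% of clearance) is boosted to 4.9× activity: 0.13 × 4.9 = 0.637.
CYP2B6 (31%) and the residual 56% are unaffected.
Relative clearance = 0.637 + 0.31 + 0.56 = 1.507.
With dosing unchanged, steady-state plasma level scales as 1/CL: 68.0 / 1.507 = 45.1 ng/mL.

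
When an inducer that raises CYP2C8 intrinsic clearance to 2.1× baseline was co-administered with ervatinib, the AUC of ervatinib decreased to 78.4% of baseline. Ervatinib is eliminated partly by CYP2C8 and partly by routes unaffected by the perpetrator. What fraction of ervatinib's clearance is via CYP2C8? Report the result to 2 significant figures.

0.25

Call the CYP2C8 fraction fm. After the interaction, CL_new/CL_old = fm × 2.1 + (1 − fm).
AUC ratio = 1 / (new CL fraction), so new CL fraction = 1 / 0.784 = 1.276.
fm × 2.1 + 1 − fm = 1.276  ⇒  fm × (2.1 − 1) = 0.2755  ⇒  fm = 0.25.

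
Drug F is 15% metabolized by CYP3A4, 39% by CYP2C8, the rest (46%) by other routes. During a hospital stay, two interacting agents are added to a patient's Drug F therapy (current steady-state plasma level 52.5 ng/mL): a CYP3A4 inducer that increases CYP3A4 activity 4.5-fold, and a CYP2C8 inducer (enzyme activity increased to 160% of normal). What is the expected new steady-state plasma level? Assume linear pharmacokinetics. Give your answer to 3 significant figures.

The CYP3A4 pathway (15% of clearance) rises to 4.5× activity: 0.15 × 4.5 = 0.675.
The CYP2C8 pathway (39% of clearance) is boosted to 1.6× activity: 0.39 × 1.6 = 0.624.
Non-CYP routes (46%) are unchanged.
New clearance relative to baseline: 0.675 + 0.624 + 0.46 = 1.759.
New steady-state plasma level = 52.5 / 1.759 = 29.8 ng/mL (concentration scales inversely with clearance).

29.8 ng/mL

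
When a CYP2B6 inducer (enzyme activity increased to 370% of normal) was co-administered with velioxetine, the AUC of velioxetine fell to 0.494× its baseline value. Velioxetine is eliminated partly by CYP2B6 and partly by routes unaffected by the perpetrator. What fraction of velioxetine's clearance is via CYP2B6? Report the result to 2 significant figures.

0.38

CL'/CL = 1 / 0.494 = 2.024
3.7·fm + (1 − fm) = 2.024
fm = (2.024 − 1) / (3.7 − 1) = 0.38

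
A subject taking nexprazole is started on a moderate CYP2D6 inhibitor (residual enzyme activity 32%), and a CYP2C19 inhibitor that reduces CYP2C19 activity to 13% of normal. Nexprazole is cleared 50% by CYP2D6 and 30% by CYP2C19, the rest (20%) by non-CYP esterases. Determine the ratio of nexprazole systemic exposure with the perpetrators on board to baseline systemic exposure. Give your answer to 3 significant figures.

The CYP2D6 pathway (50% of clearance) is reduced to 0.32× activity: 0.5 × 0.32 = 0.16.
The CYP2C19 pathway (30% of clearance) drops to 0.13× activity: 0.3 × 0.13 = 0.039.
The remaining 20% of clearance is unaffected.
CL_new/CL_old = 0.16 + 0.039 + 0.2 = 0.399.
Systemic exposure ∝ 1/CL: fold-change = 1 / 0.399 = 2.51.

2.51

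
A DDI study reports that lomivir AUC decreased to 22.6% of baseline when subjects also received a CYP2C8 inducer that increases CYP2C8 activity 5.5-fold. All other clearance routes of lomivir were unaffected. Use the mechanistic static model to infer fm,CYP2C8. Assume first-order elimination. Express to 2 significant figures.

0.76

CL'/CL = 1 / 0.226 = 4.425
5.5·fm + (1 − fm) = 4.425
fm = (4.425 − 1) / (5.5 − 1) = 0.76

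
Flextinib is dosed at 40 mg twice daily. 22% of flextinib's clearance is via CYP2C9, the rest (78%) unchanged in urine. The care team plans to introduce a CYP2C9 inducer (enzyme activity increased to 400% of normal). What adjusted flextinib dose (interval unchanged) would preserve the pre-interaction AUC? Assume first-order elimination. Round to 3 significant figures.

66.4 mg

The CYP2C9 pathway (22% of clearance) increases to 4× activity: 0.22 × 4 = 0.88.
Non-CYP routes (78%) are unchanged.
Relative clearance = 0.88 + 0.78 = 1.66.
Css,avg = (dose rate)/CL, so holding Css fixed requires dose ∝ CL: 40 × 1.66 = 66.4 mg.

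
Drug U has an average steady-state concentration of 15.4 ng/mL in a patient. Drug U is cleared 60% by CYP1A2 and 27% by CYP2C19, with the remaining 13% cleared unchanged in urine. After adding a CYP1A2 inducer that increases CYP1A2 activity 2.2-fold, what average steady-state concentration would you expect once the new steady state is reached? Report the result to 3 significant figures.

CYP1A2: 0.6 × 2.2 = 1.32
CYP2C19: 0.27 (unchanged)
Other: 0.13 (unchanged)
Relative clearance = 1.32 + 0.27 + 0.13 = 1.72.
With dosing unchanged, average steady-state concentration scales as 1/CL: 15.4 / 1.72 = 8.95 ng/mL.

8.95 ng/mL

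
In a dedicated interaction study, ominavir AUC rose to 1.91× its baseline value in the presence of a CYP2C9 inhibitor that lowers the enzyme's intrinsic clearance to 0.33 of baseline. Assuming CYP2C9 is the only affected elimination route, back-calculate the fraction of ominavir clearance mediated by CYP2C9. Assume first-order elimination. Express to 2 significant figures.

0.71

Let fm be the CYP2C9 fraction. New clearance relative to baseline = fm × 0.33 + (1 − fm).
AUC ratio = 1 / (new CL fraction), so new CL fraction = 1 / 1.91 = 0.5236.
fm × 0.33 + 1 − fm = 0.5236  ⇒  fm × (0.33 − 1) = −0.4764  ⇒  fm = 0.71.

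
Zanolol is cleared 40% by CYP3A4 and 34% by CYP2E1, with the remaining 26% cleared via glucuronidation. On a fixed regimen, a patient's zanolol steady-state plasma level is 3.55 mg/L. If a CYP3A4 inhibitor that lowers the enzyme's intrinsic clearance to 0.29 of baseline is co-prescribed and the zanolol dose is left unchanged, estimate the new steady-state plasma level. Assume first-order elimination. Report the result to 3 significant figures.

4.96 mg/L

The CYP3A4 pathway (40% of clearance) is reduced to 0.29× activity: 0.4 × 0.29 = 0.116.
CYP2E1 (34%) and the residual 26% are unaffected.
Relative clearance = 0.116 + 0.34 + 0.26 = 0.716.
Steady-state plasma level ∝ 1/CL, so new value = 3.55 / 0.716 = 4.96 mg/L.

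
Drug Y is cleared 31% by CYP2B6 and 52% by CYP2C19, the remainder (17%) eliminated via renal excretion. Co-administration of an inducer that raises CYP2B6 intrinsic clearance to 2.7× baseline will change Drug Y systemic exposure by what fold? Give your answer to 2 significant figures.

0.65

CYP2B6: 0.31 × 2.7 = 0.837
CYP2C19: 0.52 (unchanged)
Other: 0.17 (unchanged)
CL_new/CL_old = 0.837 + 0.52 + 0.17 = 1.527.
Since systemic exposure ∝ 1/CL, the ratio is 1 / 1.527 = 0.65.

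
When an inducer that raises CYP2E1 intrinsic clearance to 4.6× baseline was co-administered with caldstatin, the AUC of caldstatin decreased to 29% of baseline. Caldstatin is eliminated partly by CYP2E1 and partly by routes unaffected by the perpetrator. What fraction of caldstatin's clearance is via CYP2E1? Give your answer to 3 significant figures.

0.680

Let x = fm,CYP2E1. Because AUC ∝ 1/CL, relative clearance rose to 1/0.290 = 3.448.
Only the CYP2E1 route changed, so 3.448 = x·4.6 + (1 − x), giving x = 0.680.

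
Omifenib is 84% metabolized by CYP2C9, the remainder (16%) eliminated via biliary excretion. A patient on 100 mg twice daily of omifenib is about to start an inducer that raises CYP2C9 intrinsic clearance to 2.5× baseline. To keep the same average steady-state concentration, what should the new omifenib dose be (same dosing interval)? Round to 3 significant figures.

The CYP2C9 pathway (84% of clearance) is boosted to 2.5× activity: 0.84 × 2.5 = 2.1.
The remaining 16% of clearance is unaffected.
CL_new/CL_old = 2.1 + 0.16 = 2.26.
Css,avg = (dose rate)/CL, so holding Css fixed requires dose ∝ CL: 100 × 2.26 = 226 mg.

226 mg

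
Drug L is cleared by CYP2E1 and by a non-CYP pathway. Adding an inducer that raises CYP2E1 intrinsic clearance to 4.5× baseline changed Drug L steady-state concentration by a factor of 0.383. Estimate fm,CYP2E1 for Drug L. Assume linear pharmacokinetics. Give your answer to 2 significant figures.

0.46

Let x = fm,CYP2E1. Because steady-state concentration ∝ 1/CL, relative clearance rose to 1/0.383 = 2.611.
Only the CYP2E1 route changed, so 2.611 = x·4.5 + (1 − x), giving x = 0.46.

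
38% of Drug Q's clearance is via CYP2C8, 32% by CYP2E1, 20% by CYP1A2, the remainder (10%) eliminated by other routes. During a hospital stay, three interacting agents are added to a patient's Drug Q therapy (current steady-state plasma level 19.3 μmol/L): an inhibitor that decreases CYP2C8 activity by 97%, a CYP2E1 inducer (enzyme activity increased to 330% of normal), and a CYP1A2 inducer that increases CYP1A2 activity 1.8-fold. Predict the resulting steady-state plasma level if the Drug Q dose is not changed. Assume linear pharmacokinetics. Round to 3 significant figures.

The CYP2C8 pathway (38% of clearance) drops to 0.03× activity: 0.38 × 0.03 = 0.0114.
The CYP2E1 pathway (32% of clearance) increases to 3.3× activity: 0.32 × 3.3 = 1.056.
The CYP1A2 pathway (20% of clearance) increases to 1.8× activity: 0.2 × 1.8 = 0.36.
The remaining 10% of clearance is unaffected.
New clearance relative to baseline: 0.0114 + 1.056 + 0.36 + 0.1 = 1.5274.
Steady-state plasma level ∝ 1/CL: new value = 19.3 / 1.5274 = 12.6 μmol/L.

12.6 μmol/L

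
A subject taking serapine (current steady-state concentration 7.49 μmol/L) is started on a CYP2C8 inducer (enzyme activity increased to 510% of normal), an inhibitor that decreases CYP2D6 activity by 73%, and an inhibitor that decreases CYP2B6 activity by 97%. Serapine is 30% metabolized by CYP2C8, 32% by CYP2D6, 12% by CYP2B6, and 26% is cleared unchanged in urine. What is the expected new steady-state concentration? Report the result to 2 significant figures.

CYP2C8: 0.3 × 5.1 = 1.53
CYP2D6: 0.32 × 0.27 = 0.0864
CYP2B6: 0.12 × 0.03 = 0.0036
Other: 0.26 (unchanged)
Relative clearance = 1.53 + 0.0864 + 0.0036 + 0.26 = 1.88.
New steady-state concentration = 7.49 / 1.88 = 4.0 μmol/L (concentration scales inversely with clearance).

4.0 μmol/L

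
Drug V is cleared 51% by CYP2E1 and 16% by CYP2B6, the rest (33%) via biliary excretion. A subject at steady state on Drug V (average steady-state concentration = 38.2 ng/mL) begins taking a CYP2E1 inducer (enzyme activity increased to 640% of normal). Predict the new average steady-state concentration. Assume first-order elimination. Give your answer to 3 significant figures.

10.2 ng/mL

The CYP2E1 pathway (51% of clearance) is boosted to 6.4× activity: 0.51 × 6.4 = 3.264.
CYP2B6 (16%) and the residual 33% are unaffected.
CL_new/CL_old = 3.264 + 0.16 + 0.33 = 3.754.
Average steady-state concentration ∝ 1/CL, so new value = 38.2 / 3.754 = 10.2 ng/mL.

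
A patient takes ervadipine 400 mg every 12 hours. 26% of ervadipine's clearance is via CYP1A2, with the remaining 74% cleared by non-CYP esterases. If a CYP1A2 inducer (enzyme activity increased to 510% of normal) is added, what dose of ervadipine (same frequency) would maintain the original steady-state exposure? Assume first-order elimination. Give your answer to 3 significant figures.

826 mg

The CYP1A2 pathway (26% of clearance) rises to 5.1× activity: 0.26 × 5.1 = 1.326.
The remaining 74% of clearance is unaffected.
Relative clearance = 1.326 + 0.74 = 2.066.
Css,avg = (dose rate)/CL, so holding Css fixed requires dose ∝ CL: 400 × 2.066 = 826 mg.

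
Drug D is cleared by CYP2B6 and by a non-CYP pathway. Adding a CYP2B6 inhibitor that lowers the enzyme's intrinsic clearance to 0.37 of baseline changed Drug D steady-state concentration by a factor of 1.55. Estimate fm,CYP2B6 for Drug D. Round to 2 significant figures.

0.56

Write x for the fraction cleared via CYP2B6. The observed steady-state concentration change means clearance fell to 1/1.55 = 0.6452 of baseline.
Only the CYP2B6 route changed, so 0.6452 = x·0.37 + (1 − x), giving x = 0.56.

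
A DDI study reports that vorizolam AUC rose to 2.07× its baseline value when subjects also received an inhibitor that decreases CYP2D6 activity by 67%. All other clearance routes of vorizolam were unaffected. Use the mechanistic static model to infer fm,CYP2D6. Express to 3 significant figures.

0.772

Call the CYP2D6 fraction fm. After the interaction, CL_new/CL_old = fm × 0.33 + (1 − fm).
AUC ratio = 1 / (new CL fraction), so new CL fraction = 1 / 2.07 = 0.4831.
fm × 0.33 + 1 − fm = 0.4831  ⇒  fm × (0.33 − 1) = −0.5169  ⇒  fm = 0.772.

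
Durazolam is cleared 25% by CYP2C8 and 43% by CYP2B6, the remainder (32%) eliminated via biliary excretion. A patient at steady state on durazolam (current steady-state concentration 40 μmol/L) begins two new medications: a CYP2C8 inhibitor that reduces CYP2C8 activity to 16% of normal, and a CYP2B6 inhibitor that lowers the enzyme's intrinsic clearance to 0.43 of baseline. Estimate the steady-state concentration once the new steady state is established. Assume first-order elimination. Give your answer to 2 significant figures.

The CYP2C8 pathway (25% of clearance) falls to 0.16× activity: 0.25 × 0.16 = 0.04.
The CYP2B6 pathway (43% of clearance) falls to 0.43× activity: 0.43 × 0.43 = 0.1849.
Non-CYP routes (32%) are unchanged.
Relative clearance = 0.04 + 0.1849 + 0.32 = 0.5449.
Dividing the baseline by the relative clearance: 40 / 0.5449 = 73 μmol/L.

73 μmol/L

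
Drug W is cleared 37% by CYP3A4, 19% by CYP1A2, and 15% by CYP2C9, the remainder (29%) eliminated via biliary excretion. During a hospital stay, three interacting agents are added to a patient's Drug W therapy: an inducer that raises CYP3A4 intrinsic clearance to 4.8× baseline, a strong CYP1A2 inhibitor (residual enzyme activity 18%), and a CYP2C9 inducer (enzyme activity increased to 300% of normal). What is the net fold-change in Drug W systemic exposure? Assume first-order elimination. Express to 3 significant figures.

The CYP3A4 pathway (37% of clearance) rises to 4.8× activity: 0.37 × 4.8 = 1.776.
The CYP1A2 pathway (19% of clearance) is reduced to 0.18× activity: 0.19 × 0.18 = 0.0342.
The CYP2C9 pathway (15% of clearance) rises to 3× activity: 0.15 × 3 = 0.45.
The remaining 29% of clearance is unaffected.
CL_new/CL_old = 1.776 + 0.0342 + 0.45 + 0.29 = 2.5502.
Because systemic exposure varies inversely with clearance, the combined effect is 1 / 2.5502 = 0.392.

0.392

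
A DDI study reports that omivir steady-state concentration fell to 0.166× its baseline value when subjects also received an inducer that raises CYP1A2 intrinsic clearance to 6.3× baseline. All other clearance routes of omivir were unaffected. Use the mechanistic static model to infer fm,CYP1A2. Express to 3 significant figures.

0.948

Call the CYP1A2 fraction fm. After the interaction, CL_new/CL_old = fm × 6.3 + (1 − fm).
Steady-state concentration ratio = 1 / (new CL fraction), so new CL fraction = 1 / 0.166 = 6.024.
fm × 6.3 + 1 − fm = 6.024  ⇒  fm × (6.3 − 1) = 5.024  ⇒  fm = 0.948.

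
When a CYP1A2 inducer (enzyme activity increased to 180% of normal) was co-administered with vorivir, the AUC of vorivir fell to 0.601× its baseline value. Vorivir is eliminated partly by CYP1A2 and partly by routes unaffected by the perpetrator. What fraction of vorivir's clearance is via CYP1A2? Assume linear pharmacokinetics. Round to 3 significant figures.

0.830

CL'/CL = 1 / 0.601 = 1.664
1.8·fm + (1 − fm) = 1.664
fm = (1.664 − 1) / (1.8 − 1) = 0.830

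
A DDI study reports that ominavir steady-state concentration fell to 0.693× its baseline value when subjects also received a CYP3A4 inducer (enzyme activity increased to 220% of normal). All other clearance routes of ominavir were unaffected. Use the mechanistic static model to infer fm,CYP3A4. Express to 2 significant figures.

0.37

Write x for the fraction cleared via CYP3A4. The observed steady-state concentration change means clearance rose to 1/0.693 = 1.443 of baseline.
Setting x·2.2 + (1 − x) = 1.443 and solving: x = (1.443 − 1)/(2.2 − 1) = 0.37.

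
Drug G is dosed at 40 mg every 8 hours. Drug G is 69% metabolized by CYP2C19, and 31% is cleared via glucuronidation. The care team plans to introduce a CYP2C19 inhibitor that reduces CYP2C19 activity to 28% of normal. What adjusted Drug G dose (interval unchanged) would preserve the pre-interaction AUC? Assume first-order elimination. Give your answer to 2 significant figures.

The CYP2C19 pathway (69% of clearance) drops to 0.28× activity: 0.69 × 0.28 = 0.1932.
The remaining 31% of clearance is unaffected.
CL_new/CL_old = 0.1932 + 0.31 = 0.5032.
Css,avg = (dose rate)/CL, so holding Css fixed requires dose ∝ CL: 40 × 0.5032 = 20 mg.

20 mg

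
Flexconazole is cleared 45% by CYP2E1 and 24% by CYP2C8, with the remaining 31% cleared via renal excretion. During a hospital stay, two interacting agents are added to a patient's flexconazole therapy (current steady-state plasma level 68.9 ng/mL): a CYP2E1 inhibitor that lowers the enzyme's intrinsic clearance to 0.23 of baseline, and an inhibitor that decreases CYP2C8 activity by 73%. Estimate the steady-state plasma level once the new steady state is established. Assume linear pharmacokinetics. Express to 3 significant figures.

The CYP2E1 pathway (45% of clearance) drops to 0.23× activity: 0.45 × 0.23 = 0.1035.
The CYP2C8 pathway (24% of clearance) falls to 0.27× activity: 0.24 × 0.27 = 0.0648.
Non-CYP routes (31%) are unchanged.
Relative clearance = 0.1035 + 0.0648 + 0.31 = 0.4783.
Dividing the baseline by the relative clearance: 68.9 / 0.4783 = 144 ng/mL.

144 ng/mL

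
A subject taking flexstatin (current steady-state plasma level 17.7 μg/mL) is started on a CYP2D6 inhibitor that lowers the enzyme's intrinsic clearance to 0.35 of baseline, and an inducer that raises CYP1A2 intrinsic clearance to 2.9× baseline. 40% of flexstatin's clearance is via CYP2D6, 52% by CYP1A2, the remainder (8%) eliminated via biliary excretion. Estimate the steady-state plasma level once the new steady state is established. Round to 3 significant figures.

The CYP2D6 pathway (40% of clearance) falls to 0.35× activity: 0.4 × 0.35 = 0.14.
The CYP1A2 pathway (52% of clearance) increases to 2.9× activity: 0.52 × 2.9 = 1.508.
Non-CYP routes (8%) are unchanged.
CL_new/CL_old = 0.14 + 1.508 + 0.08 = 1.728.
Dividing the baseline by the relative clearance: 17.7 / 1.728 = 10.2 μg/mL.

10.2 μg/mL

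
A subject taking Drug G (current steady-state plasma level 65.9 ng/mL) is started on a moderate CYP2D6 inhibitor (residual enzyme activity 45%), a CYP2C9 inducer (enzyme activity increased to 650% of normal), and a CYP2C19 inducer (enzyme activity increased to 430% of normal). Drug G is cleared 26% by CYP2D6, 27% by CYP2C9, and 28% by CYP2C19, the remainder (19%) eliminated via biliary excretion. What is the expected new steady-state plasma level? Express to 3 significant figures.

20.2 ng/mL

The CYP2D6 pathway (26% of clearance) drops to 0.45× activity: 0.26 × 0.45 = 0.117.
The CYP2C9 pathway (27% of clearance) increases to 6.5× activity: 0.27 × 6.5 = 1.755.
The CYP2C19 pathway (28% of clearance) increases to 4.3× activity: 0.28 × 4.3 = 1.204.
The remaining 19% of clearance is unaffected.
Relative clearance = 0.117 + 1.755 + 1.204 + 0.19 = 3.266.
New steady-state plasma level = 65.9 / 3.266 = 20.2 ng/mL (concentration scales inversely with clearance).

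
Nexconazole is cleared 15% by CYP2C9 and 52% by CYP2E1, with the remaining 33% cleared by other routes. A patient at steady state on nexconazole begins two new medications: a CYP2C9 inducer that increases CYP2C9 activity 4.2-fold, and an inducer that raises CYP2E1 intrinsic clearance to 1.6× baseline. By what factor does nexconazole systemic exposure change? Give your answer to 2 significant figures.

0.56

The CYP2C9 pathway (15% of clearance) is boosted to 4.2× activity: 0.15 × 4.2 = 0.63.
The CYP2E1 pathway (52% of clearance) is boosted to 1.6× activity: 0.52 × 1.6 = 0.832.
The remaining 33% of clearance is unaffected.
New clearance relative to baseline: 0.63 + 0.832 + 0.33 = 1.792.
Because systemic exposure varies inversely with clearance, the combined effect is 1 / 1.792 = 0.56.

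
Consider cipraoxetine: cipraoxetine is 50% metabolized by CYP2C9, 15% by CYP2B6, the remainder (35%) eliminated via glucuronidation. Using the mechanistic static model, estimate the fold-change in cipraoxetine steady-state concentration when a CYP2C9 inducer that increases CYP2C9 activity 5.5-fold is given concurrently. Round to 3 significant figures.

0.308

The CYP2C9 pathway (50% of clearance) rises to 5.5× activity: 0.5 × 5.5 = 2.75.
CYP2B6 (15%) and the residual 35% are unaffected.
Relative clearance = 2.75 + 0.15 + 0.35 = 3.25.
Steady-state concentration ratio = CL_old/CL_new = 1 / 3.25 = 0.308.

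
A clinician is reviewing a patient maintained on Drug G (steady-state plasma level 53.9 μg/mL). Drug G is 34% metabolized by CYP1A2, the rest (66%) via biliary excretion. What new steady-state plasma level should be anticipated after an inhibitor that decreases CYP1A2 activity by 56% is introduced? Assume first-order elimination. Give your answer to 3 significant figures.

66.6 μg/mL

The CYP1A2 pathway (34% of clearance) is reduced to 0.44× activity: 0.34 × 0.44 = 0.1496.
Non-CYP routes (66%) are unchanged.
CL_new/CL_old = 0.1496 + 0.66 = 0.8096.
Steady-state plasma level ∝ 1/CL, so new value = 53.9 / 0.8096 = 66.6 μg/mL.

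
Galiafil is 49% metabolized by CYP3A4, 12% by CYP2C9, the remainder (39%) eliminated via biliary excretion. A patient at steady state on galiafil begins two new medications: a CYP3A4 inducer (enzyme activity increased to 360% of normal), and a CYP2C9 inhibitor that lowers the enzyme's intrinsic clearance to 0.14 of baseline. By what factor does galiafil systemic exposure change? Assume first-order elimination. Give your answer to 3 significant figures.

The CYP3A4 pathway (49% of clearance) rises to 3.6× activity: 0.49 × 3.6 = 1.764.
The CYP2C9 pathway (12% of clearance) drops to 0.14× activity: 0.12 × 0.14 = 0.0168.
The remaining 39% of clearance is unaffected.
CL_new/CL_old = 1.764 + 0.0168 + 0.39 = 2.1708.
Net systemic exposure ratio = 1 / 2.1708 = 0.461.

0.461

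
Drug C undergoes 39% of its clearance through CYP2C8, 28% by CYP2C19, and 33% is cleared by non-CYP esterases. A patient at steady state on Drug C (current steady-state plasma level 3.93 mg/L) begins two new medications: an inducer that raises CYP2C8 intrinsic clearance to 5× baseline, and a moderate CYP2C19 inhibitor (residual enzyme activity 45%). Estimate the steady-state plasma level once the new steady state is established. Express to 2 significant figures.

The CYP2C8 pathway (39% of clearance) increases to 5× activity: 0.39 × 5 = 1.95.
The CYP2C19 pathway (28% of clearance) falls to 0.45× activity: 0.28 × 0.45 = 0.126.
Non-CYP routes (33%) are unchanged.
New clearance relative to baseline: 1.95 + 0.126 + 0.33 = 2.406.
Dividing the baseline by the relative clearance: 3.93 / 2.406 = 1.6 mg/L.

1.6 mg/L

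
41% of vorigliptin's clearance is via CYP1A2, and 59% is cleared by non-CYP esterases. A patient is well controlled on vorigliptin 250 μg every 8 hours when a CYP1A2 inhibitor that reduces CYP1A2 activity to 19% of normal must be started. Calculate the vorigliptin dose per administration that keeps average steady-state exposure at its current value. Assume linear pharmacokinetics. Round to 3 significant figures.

167 μg

The CYP1A2 pathway (41% of clearance) is reduced to 0.19× activity: 0.41 × 0.19 = 0.0779.
The remaining 59% of clearance is unaffected.
CL_new/CL_old = 0.0779 + 0.59 = 0.6679.
Exposure is unchanged when dose changes in proportion to clearance. New dose = 250 μg × 0.6679 = 167 μg.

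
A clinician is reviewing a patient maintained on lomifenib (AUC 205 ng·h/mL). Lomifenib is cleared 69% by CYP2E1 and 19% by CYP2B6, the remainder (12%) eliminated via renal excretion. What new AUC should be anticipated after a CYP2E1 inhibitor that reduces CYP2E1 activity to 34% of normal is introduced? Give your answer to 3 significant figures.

The CYP2E1 pathway (69% of clearance) is reduced to 0.34× activity: 0.69 × 0.34 = 0.2346.
CYP2B6 (19%) and the residual 12% are unaffected.
Relative clearance = 0.2346 + 0.19 + 0.12 = 0.5446.
With dosing unchanged, AUC scales as 1/CL: 205 / 0.5446 = 376 ng·h/mL.

376 ng·h/mL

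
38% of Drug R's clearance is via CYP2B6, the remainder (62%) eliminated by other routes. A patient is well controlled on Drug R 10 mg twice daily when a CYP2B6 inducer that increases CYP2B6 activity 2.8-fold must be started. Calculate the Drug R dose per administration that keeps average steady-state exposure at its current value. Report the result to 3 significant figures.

16.8 mg

The CYP2B6 pathway (38% of clearance) is boosted to 2.8× activity: 0.38 × 2.8 = 1.064.
The remaining 62% of clearance is unaffected.
Relative clearance = 1.064 + 0.62 = 1.684.
Exposure is unchanged when dose changes in proportion to clearance. New dose = 10 mg × 1.684 = 16.8 mg.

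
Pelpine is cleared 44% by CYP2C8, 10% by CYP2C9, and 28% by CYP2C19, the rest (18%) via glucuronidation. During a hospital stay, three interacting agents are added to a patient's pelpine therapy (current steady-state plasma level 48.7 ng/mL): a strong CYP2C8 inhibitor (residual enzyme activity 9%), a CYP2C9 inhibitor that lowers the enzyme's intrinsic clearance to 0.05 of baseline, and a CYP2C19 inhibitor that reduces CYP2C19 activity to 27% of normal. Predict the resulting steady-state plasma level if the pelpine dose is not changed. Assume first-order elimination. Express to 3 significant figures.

The CYP2C8 pathway (44% of clearance) drops to 0.09× activity: 0.44 × 0.09 = 0.0396.
The CYP2C9 pathway (10% of clearance) drops to 0.05× activity: 0.1 × 0.05 = 0.005.
The CYP2C19 pathway (28% of clearance) drops to 0.27× activity: 0.28 × 0.27 = 0.0756.
The remaining 18% of clearance is unaffected.
New clearance relative to baseline: 0.0396 + 0.005 + 0.0756 + 0.18 = 0.3002.
New steady-state plasma level = 48.7 / 0.3002 = 162 ng/mL (concentration scales inversely with clearance).

162 ng/mL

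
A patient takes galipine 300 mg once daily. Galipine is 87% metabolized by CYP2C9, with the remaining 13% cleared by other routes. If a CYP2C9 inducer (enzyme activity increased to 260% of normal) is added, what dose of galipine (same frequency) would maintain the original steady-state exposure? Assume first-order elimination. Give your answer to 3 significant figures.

CYP2C9: 0.87 × 2.6 = 2.262
Other: 0.13 (unchanged)
CL_new/CL_old = 2.262 + 0.13 = 2.392.
To maintain the same steady-state level, dose must scale with clearance: new dose = 300 × 2.392 = 718 mg.

718 mg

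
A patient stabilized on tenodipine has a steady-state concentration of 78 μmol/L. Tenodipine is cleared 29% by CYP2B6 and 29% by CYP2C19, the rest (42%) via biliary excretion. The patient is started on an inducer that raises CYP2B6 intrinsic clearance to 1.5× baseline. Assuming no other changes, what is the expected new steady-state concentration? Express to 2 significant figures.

68 μmol/L

The CYP2B6 pathway (29% of clearance) is boosted to 1.5× activity: 0.29 × 1.5 = 0.435.
CYP2C19 (29%) and the residual 42% are unaffected.
Relative clearance = 0.435 + 0.29 + 0.42 = 1.145.
With dosing unchanged, steady-state concentration scales as 1/CL: 78 / 1.145 = 68 μmol/L.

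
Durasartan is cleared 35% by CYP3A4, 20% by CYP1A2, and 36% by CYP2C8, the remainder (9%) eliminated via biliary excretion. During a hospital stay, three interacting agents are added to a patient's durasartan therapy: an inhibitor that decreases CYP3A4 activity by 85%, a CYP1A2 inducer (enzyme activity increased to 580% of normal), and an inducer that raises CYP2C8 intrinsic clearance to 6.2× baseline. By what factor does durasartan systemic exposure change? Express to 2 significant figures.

0.28

The CYP3A4 pathway (35% of clearance) is reduced to 0.15× activity: 0.35 × 0.15 = 0.0525.
The CYP1A2 pathway (20% of clearance) rises to 5.8× activity: 0.2 × 5.8 = 1.16.
The CYP2C8 pathway (36% of clearance) rises to 6.2× activity: 0.36 × 6.2 = 2.232.
The remaining 9% of clearance is unaffected.
Relative clearance = 0.0525 + 1.16 + 2.232 + 0.09 = 3.5345.
Systemic exposure ∝ 1/CL: fold-change = 1 / 3.5345 = 0.28.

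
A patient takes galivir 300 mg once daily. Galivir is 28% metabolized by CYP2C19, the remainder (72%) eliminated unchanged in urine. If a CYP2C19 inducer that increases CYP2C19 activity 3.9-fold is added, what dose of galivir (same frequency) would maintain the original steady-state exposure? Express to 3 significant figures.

The CYP2C19 pathway (28% of clearance) increases to 3.9× activity: 0.28 × 3.9 = 1.092.
The remaining 72% of clearance is unaffected.
Relative clearance = 1.092 + 0.72 = 1.812.
To maintain the same steady-state level, dose must scale with clearance: new dose = 300 × 1.812 = 544 mg.

544 mg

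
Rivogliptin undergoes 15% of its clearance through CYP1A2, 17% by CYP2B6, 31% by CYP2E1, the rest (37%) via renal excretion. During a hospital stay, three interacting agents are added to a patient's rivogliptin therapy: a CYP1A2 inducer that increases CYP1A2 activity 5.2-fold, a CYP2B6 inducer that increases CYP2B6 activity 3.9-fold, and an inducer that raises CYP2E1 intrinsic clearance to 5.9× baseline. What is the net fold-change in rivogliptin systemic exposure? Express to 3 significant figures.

0.275

The CYP1A2 pathway (15% of clearance) increases to 5.2× activity: 0.15 × 5.2 = 0.78.
The CYP2B6 pathway (17% of clearance) rises to 3.9× activity: 0.17 × 3.9 = 0.663.
The CYP2E1 pathway (31% of clearance) increases to 5.9× activity: 0.31 × 5.9 = 1.829.
Non-CYP routes (37%) are unchanged.
CL_new/CL_old = 0.78 + 0.663 + 1.829 + 0.37 = 3.642.
Systemic exposure ∝ 1/CL: fold-change = 1 / 3.642 = 0.275.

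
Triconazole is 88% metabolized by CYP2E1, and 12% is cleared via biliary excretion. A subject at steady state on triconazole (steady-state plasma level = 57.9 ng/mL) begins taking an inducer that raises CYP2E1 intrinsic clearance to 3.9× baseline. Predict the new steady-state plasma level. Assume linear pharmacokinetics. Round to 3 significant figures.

CYP2E1: 0.88 × 3.9 = 3.432
Other: 0.12 (unchanged)
New clearance relative to baseline: 3.432 + 0.12 = 3.552.
Steady-state plasma level ∝ 1/CL, so new value = 57.9 / 3.552 = 16.3 ng/mL.

16.3 ng/mL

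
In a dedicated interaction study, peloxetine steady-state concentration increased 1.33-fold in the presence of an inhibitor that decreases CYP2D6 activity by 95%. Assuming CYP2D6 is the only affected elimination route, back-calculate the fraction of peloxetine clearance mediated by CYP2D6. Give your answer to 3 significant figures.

Let fm be the CYP2D6 fraction. New clearance relative to baseline = fm × 0.05 + (1 − fm).
Steady-state concentration ratio = 1 / (new CL fraction), so new CL fraction = 1 / 1.33 = 0.7519.
fm × 0.05 + 1 − fm = 0.7519  ⇒  fm × (0.05 − 1) = −0.2481  ⇒  fm = 0.261.

0.261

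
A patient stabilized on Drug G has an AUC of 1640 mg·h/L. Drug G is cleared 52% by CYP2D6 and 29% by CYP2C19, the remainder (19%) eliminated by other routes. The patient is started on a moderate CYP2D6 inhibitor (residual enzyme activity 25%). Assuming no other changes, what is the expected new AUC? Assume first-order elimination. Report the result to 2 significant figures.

The CYP2D6 pathway (52% of clearance) drops to 0.25× activity: 0.52 × 0.25 = 0.13.
CYP2C19 (29%) and the residual 19% are unaffected.
CL_new/CL_old = 0.13 + 0.29 + 0.19 = 0.61.
With dosing unchanged, AUC scales as 1/CL: 1640 / 0.61 = 2.7 × 10³ mg·h/L.

2.7 × 10³ mg·h/L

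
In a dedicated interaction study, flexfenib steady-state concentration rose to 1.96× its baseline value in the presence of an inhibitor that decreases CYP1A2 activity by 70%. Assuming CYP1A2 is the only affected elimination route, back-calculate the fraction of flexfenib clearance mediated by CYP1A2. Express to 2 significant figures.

Let x = fm,CYP1A2. Because steady-state concentration ∝ 1/CL, relative clearance fell to 1/1.96 = 0.5102.
Only the CYP1A2 route changed, so 0.5102 = x·0.3 + (1 − x), giving x = 0.70.

0.70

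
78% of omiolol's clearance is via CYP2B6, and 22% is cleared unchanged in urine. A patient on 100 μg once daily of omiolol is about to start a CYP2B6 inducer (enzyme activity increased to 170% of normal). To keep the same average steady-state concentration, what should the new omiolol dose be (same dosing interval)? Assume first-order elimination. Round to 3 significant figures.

CYP2B6: 0.78 × 1.7 = 1.326
Other: 0.22 (unchanged)
Relative clearance = 1.326 + 0.22 = 1.546.
Exposure is unchanged when dose changes in proportion to clearance. New dose = 100 μg × 1.546 = 155 μg.

155 μg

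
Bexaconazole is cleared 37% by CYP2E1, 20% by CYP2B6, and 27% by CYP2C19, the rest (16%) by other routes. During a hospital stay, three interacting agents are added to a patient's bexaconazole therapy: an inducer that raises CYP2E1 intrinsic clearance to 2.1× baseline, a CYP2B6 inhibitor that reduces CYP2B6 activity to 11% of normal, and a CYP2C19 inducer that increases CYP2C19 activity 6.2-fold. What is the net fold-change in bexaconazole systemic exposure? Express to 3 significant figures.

0.380

The CYP2E1 pathway (37% of clearance) rises to 2.1× activity: 0.37 × 2.1 = 0.777.
The CYP2B6 pathway (20% of clearance) falls to 0.11× activity: 0.2 × 0.11 = 0.022.
The CYP2C19 pathway (27% of clearance) is boosted to 6.2× activity: 0.27 × 6.2 = 1.674.
The remaining 16% of clearance is unaffected.
New clearance relative to baseline: 0.777 + 0.022 + 1.674 + 0.16 = 2.633.
Because systemic exposure varies inversely with clearance, the combined effect is 1 / 2.633 = 0.380.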